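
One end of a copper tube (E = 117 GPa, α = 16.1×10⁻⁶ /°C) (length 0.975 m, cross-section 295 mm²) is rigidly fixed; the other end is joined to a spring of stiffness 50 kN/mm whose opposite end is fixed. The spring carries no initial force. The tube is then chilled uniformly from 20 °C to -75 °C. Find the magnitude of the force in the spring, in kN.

P ≈ 30.9 kN

If the spring were absent the tube would shorten by αΔT L = 16.1×10⁻⁶ × 95 × 975 = 1.491 mm.
With a force P in the spring, the elastic change of the tube is PL/(AE) and that of the spring is P/k; compatibility requires their sum to equal δ_free.
So P = δ_free / [L/(AE) + 1/k] = 1.491 / [ 975/(295×117×10³) + 1/(50×10³) ].
P = 1.491 / 4.825×10⁻⁵ = 30910 N.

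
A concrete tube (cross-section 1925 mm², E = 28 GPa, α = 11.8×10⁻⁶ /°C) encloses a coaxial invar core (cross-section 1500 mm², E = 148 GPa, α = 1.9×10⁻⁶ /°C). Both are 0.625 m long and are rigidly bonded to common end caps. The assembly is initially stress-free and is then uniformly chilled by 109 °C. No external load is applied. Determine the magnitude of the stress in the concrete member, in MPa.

Both members must finish at the same length. With the larger α, the concrete tends to over-contract; the plates restrain it, putting the concrete in tension and the invar in compression. With no external load the two internal forces are equal and opposite, magnitude P.
Equating the net (thermal + elastic) strains gives |α₁ − α₂|·ΔT = P·[1/(A₁E₁) + 1/(A₂E₂)].
|α₁ − α₂|·ΔT = 9.9×10⁻⁶ × 109 = 0.001079.
1/(A₁E₁) + 1/(A₂E₂) = 1/(1925×28×10³) + 1/(1500×148×10³) = 2.306×10⁻⁸ N⁻¹.
So P = 0.001079 / 2.306×10⁻⁸ = 46.8 kN.
σ_{concrete} = P/A₁ = 46800/1925 = 24.31 MPa, tensile.

σ ≈ 24.3 MPa (tensile)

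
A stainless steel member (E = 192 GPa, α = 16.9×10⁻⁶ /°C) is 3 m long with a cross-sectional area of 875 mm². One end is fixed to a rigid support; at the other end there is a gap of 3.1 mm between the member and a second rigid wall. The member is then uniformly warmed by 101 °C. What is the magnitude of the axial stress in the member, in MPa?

σ ≈ 129 MPa (compressive)

Unrestrained expansion: δ_free = αΔT L = 16.9×10⁻⁶ × 101 × 3000 = 5.121 mm.
The gap closes (δ_free > 3.1 mm) and the wall then resists a further 5.121 − 3.1 = 2.021 mm of expansion.
So σ = E(δ_free − g)/L = 192×10³ × 2.021/3000 = 129.3 MPa.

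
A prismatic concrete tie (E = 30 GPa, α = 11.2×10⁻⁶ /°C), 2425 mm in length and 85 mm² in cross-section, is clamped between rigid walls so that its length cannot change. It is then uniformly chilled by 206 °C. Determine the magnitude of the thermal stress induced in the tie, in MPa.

σ ≈ 69.2 MPa (tensile)

Because both ends are immovable the net strain is zero, and the suppressed thermal strain is αΔT = 11.2×10⁻⁶ × 206 = 2307.2×10⁻⁶.
σ = EαΔT = 30×10³ × 11.2×10⁻⁶ × 206 = 69.22 MPa (tensile; the tie is trying to contract).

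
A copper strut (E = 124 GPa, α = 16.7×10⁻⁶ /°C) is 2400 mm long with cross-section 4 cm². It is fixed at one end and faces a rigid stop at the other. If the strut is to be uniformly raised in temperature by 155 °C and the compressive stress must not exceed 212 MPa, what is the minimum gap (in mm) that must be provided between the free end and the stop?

g ≈ 2.11 mm

Free expansion if unrestrained: δ_free = αΔT L = 16.7×10⁻⁶ × 155 × 2400 = 6.212 mm.
A stress of 212 MPa corresponds to the wall pushing the strut back by σL/E = 212×2400/(124×10³) = 4.103 mm.
So the gap has to take up the difference, g_min = δ_free − σL/E = 6.212 − 4.103 = 2.109 mm.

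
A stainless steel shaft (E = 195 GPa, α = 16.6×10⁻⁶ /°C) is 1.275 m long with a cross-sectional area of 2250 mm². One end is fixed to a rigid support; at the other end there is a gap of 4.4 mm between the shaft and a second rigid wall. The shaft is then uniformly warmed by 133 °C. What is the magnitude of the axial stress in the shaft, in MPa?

If the wall were absent the shaft would grow by αΔT L = 16.6×10⁻⁶ × 133 × 1275 = 2.815 mm.
This is smaller than the 4.4 mm clearance, so the shaft expands freely without reaching the stop — the stress is zero.

σ ≈ 0 MPa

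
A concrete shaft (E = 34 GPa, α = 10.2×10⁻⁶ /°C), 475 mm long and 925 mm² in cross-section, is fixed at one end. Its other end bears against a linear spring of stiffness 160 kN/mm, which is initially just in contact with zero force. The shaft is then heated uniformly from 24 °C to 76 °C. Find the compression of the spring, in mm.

δ ≈ 0.0737 mm

If the spring were absent the shaft would lengthen by αΔT L = 10.2×10⁻⁶ × 52 × 475 = 0.2519 mm.
Let P be the compressive force at the spring. The shaft shortens elastically by PL/(AE) and the spring compresses by P/k; together these equal δ_free.
P [ L/(AE) + 1/k ] = δ_free → P [ 475/(925×34×10³) + 1/(160×10³) ] = 0.2519.
P = 0.2519 / 2.135×10⁻⁵ = 11800 N.
Spring compression = P/k = 11800/(160×10³) = 0.07374 mm.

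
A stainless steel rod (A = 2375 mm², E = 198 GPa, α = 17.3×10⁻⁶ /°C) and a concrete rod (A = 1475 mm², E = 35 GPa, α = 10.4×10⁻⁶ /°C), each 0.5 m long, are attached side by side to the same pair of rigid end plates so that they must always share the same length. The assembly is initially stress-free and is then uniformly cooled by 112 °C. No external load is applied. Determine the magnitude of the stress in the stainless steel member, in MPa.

Equilibrium of a rigid end plate with no external load gives equal and opposite internal forces ±P in the two members. Since α_{stainless steel} > α_{concrete}, cooling drives the stainless steel into tension and the concrete into compression.
Equating the net (thermal + elastic) strains gives |α₁ − α₂|·ΔT = P·[1/(A₁E₁) + 1/(A₂E₂)].
|α₁ − α₂|·ΔT = 6.9×10⁻⁶ × 112 = 0.0007728.
1/(A₁E₁) + 1/(A₂E₂) = 1/(2375×198×10³) + 1/(1475×35×10³) = 2.15×10⁻⁸ N⁻¹.
So P = 0.0007728 / 2.15×10⁻⁸ = 35.95 kN.
σ_{stainless steel} = P/A₁ = 35950/2375 = 15.14 MPa, tensile.

σ ≈ 15.1 MPa (tensile)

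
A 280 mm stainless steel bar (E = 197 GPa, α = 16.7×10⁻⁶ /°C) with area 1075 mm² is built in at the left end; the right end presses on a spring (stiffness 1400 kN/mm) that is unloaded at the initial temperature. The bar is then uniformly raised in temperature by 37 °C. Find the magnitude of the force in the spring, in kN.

If the spring were absent the bar would lengthen by αΔT L = 16.7×10⁻⁶ × 37 × 280 = 0.173 mm.
Let P be the compressive force at the spring. The bar shortens elastically by PL/(AE) and the spring compresses by P/k; together these equal δ_free.
P [ L/(AE) + 1/k ] = δ_free → P [ 280/(1075×197×10³) + 1/(1400×10³) ] = 0.173.
P = 0.173 / 2.036×10⁻⁶ = 84960 N.

P ≈ 85 kN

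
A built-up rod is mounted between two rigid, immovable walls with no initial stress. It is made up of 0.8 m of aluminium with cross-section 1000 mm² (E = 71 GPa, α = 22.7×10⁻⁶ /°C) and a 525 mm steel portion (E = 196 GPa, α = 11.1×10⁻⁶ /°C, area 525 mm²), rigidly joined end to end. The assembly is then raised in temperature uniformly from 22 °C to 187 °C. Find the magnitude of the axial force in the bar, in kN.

P ≈ 242 kN (compressive)

With the walls removed the bar would change length by δ_free = Σ αᵢΔT Lᵢ = 22.7×10⁻⁶×165×800 + 11.1×10⁻⁶×165×525 = 3.958 mm.
Since the ends are fixed, an axial force P builds up, equal in every segment, with P · Σ Lᵢ/(AᵢEᵢ) = δ_free.
Σ Lᵢ/(AᵢEᵢ) = 800/(1000×71×10³) + 525/(525×196×10³) = 1.637×10⁻⁵ mm/N.
P = 3.958 / 1.637×10⁻⁵ = 241800 N = 241.8 kN, compressive.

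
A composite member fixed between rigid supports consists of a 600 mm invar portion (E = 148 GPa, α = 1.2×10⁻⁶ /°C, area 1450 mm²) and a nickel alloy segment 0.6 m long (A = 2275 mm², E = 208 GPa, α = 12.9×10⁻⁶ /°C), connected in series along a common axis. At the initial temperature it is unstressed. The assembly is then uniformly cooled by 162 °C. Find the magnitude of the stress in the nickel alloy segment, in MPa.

If the supports were absent, the total length change would be Σ αᵢΔT Lᵢ = 1.2×10⁻⁶×162×600 + 12.9×10⁻⁶×162×600 = 1.371 mm.
The walls prevent any net length change, so an axial force P (same in every segment) develops. Compatibility: P · Σ Lᵢ/(AᵢEᵢ) = δ_free.
The series flexibility is Σ Lᵢ/(AᵢEᵢ) = 600/(1450×148×10³) + 600/(2275×208×10³) = 4.064×10⁻⁶ mm/N.
So P = 1.371 / 4.064×10⁻⁶ = 337.2 kN, tensile.
σ_{nickel alloy} = P / A = 337200 / 2275 = 148.2 MPa.

σ ≈ 148 MPa (tensile)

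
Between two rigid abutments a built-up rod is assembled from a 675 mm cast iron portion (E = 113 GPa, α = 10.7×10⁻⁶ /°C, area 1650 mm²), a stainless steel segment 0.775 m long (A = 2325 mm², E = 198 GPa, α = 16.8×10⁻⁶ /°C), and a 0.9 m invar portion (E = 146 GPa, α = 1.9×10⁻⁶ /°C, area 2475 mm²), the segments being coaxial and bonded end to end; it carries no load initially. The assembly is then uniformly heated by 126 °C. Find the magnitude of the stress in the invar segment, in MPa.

σ ≈ 143 MPa (compressive)

Free thermal expansion of the whole bar: Σ αᵢΔT Lᵢ = 10.7×10⁻⁶×126×675 + 16.8×10⁻⁶×126×775 + 1.9×10⁻⁶×126×900 = 2.766 mm.
The walls prevent any net length change, so an axial force P (same in every segment) develops. Compatibility: P · Σ Lᵢ/(AᵢEᵢ) = δ_free.
Σ Lᵢ/(AᵢEᵢ) = 675/(1650×113×10³) + 775/(2325×198×10³) + 900/(2475×146×10³) = 7.794×10⁻⁶ mm/N.
Hence P = δ_free / Σ(L/AE) = 2.766/7.794×10⁻⁶ = 354.9 kN (compressive).
σ_{invar} = P / A = 354900 / 2475 = 143.4 MPa.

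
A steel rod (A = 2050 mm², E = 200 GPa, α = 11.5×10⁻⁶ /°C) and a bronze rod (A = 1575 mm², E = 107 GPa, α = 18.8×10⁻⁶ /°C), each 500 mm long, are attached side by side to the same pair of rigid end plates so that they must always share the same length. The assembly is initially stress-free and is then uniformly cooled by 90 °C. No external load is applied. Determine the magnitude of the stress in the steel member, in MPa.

σ ≈ 38.3 MPa (compressive)

Equilibrium of a rigid end plate with no external load gives equal and opposite internal forces ±P in the two members. Since α_{bronze} > α_{steel}, cooling drives the bronze into tension and the steel into compression.
Compatibility of the two members (thermal + elastic change equal): (α₁ − α₂)ΔT = P·[1/(A₁E₁) + 1/(A₂E₂)].
|α₁ − α₂|·ΔT = 7.3×10⁻⁶ × 90 = 0.000657.
1/(A₁E₁) + 1/(A₂E₂) = 1/(2050×200×10³) + 1/(1575×107×10³) = 8.373×10⁻⁹ N⁻¹.
P = 0.000657 / 8.373×10⁻⁹ = 78470 N = 78.47 kN.
σ_{steel} = P/A₁ = 78470/2050 = 38.28 MPa, compressive.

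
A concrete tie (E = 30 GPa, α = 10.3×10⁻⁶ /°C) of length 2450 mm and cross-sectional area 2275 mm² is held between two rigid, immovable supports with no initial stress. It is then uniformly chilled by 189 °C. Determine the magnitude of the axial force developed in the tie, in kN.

With zero net strain, σ = E·αΔT = 30 GPa × 10.3×10⁻⁶ × 189 = 58.4 MPa.
Then P = σA = 58.4 × 2275 mm² = 132.9 kN, tensile.

P ≈ 133 kN (tensile)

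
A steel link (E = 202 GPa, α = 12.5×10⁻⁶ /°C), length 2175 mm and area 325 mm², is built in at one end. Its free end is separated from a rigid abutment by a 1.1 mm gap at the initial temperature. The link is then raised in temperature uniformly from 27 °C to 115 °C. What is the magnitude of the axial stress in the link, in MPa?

σ ≈ 120 MPa (compressive)

Unrestrained expansion: δ_free = αΔT L = 12.5×10⁻⁶ × 88 × 2175 = 2.392 mm.
This exceeds the 1.1 mm gap, so the wall pushes back. The portion of expansion that must be recovered elastically is δ_free − gap = 2.392 − 1.1 = 1.292 mm.
So σ = E(δ_free − g)/L = 202×10³ × 1.292/2175 = 120 MPa.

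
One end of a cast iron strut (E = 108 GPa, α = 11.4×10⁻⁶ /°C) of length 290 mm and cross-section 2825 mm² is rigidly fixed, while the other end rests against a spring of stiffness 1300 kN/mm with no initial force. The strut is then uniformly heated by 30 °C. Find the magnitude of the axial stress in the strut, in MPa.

σ ≈ 20.4 MPa (compressive)

Free thermal expansion: δ_free = αΔT L = 11.4×10⁻⁶ × 30 × 290 = 0.09918 mm.
Let P be the compressive force at the spring. The strut shortens elastically by PL/(AE) and the spring compresses by P/k; together these equal δ_free.
So P = δ_free / [L/(AE) + 1/k] = 0.09918 / [ 290/(2825×108×10³) + 1/(1300×10³) ].
P = 0.09918 / 1.72×10⁻⁶ = 57670 N.
σ = P/A = 57670/2825 = 20.41 MPa.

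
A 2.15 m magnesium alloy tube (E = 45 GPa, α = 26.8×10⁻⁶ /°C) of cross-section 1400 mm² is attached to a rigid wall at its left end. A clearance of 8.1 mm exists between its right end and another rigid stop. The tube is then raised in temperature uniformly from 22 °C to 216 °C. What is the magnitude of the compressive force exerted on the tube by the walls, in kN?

P ≈ 90.2 kN

If the wall were absent the tube would grow by αΔT L = 26.8×10⁻⁶ × 194 × 2150 = 11.18 mm.
This exceeds the 8.1 mm gap, so the wall pushes back. The portion of expansion that must be recovered elastically is δ_free − gap = 11.18 − 8.1 = 3.078 mm.
That suppressed elongation corresponds to σ = E·Δ/L = 45×10³ × 3.078/2150 = 64.43 MPa.
P = σA = 64.43 × 1400 = 90.2 kN.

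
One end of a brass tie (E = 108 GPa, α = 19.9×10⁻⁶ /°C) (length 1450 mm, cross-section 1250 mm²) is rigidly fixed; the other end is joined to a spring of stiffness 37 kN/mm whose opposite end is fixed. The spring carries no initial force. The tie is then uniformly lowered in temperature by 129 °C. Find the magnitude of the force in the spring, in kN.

P ≈ 98.6 kN

The unrestrained thermal change is αΔT L = 19.9×10⁻⁶ × 129 × 1450 = 3.722 mm.
Let P be the tensile force in the spring. The tie extends elastically by PL/(AE) and the spring stretches by P/k; together these equal δ_free.
So P = δ_free / [L/(AE) + 1/k] = 3.722 / [ 1450/(1250×108×10³) + 1/(37×10³) ].
P = 3.722 / 3.777×10⁻⁵ = 98560 N.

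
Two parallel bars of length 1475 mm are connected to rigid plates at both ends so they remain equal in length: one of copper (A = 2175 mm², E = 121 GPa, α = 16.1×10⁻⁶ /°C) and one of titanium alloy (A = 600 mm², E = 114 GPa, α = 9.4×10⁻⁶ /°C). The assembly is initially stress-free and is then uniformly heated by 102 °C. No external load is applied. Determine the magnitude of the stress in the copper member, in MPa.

σ ≈ 17.1 MPa (compressive)

Equilibrium of a rigid end plate with no external load gives equal and opposite internal forces ±P in the two members. Since α_{copper} > α_{titanium alloy}, heating drives the copper into compression and the titanium alloy into tension.
Setting the final lengths equal and cancelling L: (α₁ − α₂)ΔT = P/(A₁E₁) + P/(A₂E₂).
|α₁ − α₂|·ΔT = 6.7×10⁻⁶ × 102 = 0.0006834.
1/(A₁E₁) + 1/(A₂E₂) = 1/(2175×121×10³) + 1/(600×114×10³) = 1.842×10⁻⁸ N⁻¹.
So P = 0.0006834 / 1.842×10⁻⁸ = 37.1 kN.
σ_{copper} = P/A₁ = 37100/2175 = 17.06 MPa, compressive.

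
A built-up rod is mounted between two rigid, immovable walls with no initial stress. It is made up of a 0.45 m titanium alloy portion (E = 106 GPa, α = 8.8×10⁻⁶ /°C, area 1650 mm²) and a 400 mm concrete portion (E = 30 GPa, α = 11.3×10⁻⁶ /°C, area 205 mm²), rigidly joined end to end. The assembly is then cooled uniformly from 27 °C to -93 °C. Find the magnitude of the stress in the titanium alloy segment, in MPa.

If the supports were absent, the total length change would be Σ αᵢΔT Lᵢ = 8.8×10⁻⁶×120×450 + 11.3×10⁻⁶×120×400 = 1.018 mm.
Since the ends are fixed, an axial force P builds up, equal in every segment, with P · Σ Lᵢ/(AᵢEᵢ) = δ_free.
Σ Lᵢ/(AᵢEᵢ) = 450/(1650×106×10³) + 400/(205×30×10³) = 6.761×10⁻⁵ mm/N.
Hence P = δ_free / Σ(L/AE) = 1.018/6.761×10⁻⁵ = 15.05 kN (tensile).
σ_{titanium alloy} = P / A = 15050 / 1650 = 9.121 MPa.

σ ≈ 9.12 MPa (tensile)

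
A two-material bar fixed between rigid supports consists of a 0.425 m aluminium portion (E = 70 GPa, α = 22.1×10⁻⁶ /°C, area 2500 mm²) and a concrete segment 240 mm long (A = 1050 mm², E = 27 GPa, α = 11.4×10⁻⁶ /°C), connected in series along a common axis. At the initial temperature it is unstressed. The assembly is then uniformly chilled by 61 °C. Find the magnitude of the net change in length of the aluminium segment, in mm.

Free thermal contraction of the whole bar: Σ αᵢΔT Lᵢ = 22.1×10⁻⁶×61×425 + 11.4×10⁻⁶×61×240 = 0.7398 mm.
The walls prevent any net length change, so an axial force P (same in every segment) develops. Compatibility: P · Σ Lᵢ/(AᵢEᵢ) = δ_free.
The series flexibility is Σ Lᵢ/(AᵢEᵢ) = 425/(2500×70×10³) + 240/(1050×27×10³) = 1.089×10⁻⁵ mm/N.
So P = 0.7398 / 1.089×10⁻⁵ = 67.91 kN, tensile.
For the aluminium segment, free thermal change = 22.1×10⁻⁶×61×425 = 0.5729 mm and elastic change from P = 67910×425/(2500×70×10³) = 0.1649 mm; these oppose, so the net change is 0.408 mm (segment shortens).

|ΔL| ≈ 0.408 mm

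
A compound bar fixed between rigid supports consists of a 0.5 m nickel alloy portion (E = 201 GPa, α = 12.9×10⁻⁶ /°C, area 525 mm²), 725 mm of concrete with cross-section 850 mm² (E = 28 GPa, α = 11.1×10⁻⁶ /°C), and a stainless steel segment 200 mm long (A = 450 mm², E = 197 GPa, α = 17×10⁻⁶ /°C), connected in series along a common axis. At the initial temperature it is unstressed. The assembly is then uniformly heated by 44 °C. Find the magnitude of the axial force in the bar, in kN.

P ≈ 21 kN (compressive)

With the walls removed the bar would change length by δ_free = Σ αᵢΔT Lᵢ = 12.9×10⁻⁶×44×500 + 11.1×10⁻⁶×44×725 + 17×10⁻⁶×44×200 = 0.7875 mm.
The rigid supports impose zero overall length change; the single axial force P common to all segments must satisfy P Σ Lᵢ/(AᵢEᵢ) = δ_free.
The series flexibility is Σ Lᵢ/(AᵢEᵢ) = 500/(525×201×10³) + 725/(850×28×10³) + 200/(450×197×10³) = 3.746×10⁻⁵ mm/N.
So P = 0.7875 / 3.746×10⁻⁵ = 21.02 kN, compressive.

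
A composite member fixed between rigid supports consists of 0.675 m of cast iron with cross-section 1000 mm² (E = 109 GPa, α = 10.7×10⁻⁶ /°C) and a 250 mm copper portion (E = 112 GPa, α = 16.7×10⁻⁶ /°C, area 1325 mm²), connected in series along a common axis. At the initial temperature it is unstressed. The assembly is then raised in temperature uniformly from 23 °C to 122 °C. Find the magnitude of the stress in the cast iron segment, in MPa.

With the walls removed the bar would change length by δ_free = Σ αᵢΔT Lᵢ = 10.7×10⁻⁶×99×675 + 16.7×10⁻⁶×99×250 = 1.128 mm.
Since the ends are fixed, an axial force P builds up, equal in every segment, with P · Σ Lᵢ/(AᵢEᵢ) = δ_free.
The series flexibility is Σ Lᵢ/(AᵢEᵢ) = 675/(1000×109×10³) + 250/(1325×112×10³) = 7.877×10⁻⁶ mm/N.
So P = 1.128 / 7.877×10⁻⁶ = 143.2 kN, compressive.
σ_{cast iron} = P / A = 143200 / 1000 = 143.2 MPa.

σ ≈ 143 MPa (compressive)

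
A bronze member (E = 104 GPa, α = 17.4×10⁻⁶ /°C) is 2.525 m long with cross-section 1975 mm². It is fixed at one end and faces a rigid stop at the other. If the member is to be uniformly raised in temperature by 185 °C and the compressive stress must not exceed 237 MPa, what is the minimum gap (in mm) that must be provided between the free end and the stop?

g ≈ 2.37 mm

Free expansion if unrestrained: δ_free = αΔT L = 17.4×10⁻⁶ × 185 × 2525 = 8.128 mm.
A stress of 237 MPa corresponds to the wall pushing the member back by σL/E = 237×2525/(104×10³) = 5.754 mm.
The gap must absorb the remainder: g_min = 8.128 − 5.754 = 2.374 mm.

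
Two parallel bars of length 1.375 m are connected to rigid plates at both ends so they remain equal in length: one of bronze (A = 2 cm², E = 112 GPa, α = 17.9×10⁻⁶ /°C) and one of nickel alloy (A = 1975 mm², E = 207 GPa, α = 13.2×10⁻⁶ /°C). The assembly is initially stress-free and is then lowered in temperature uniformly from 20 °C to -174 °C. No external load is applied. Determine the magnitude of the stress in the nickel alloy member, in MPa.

σ ≈ 9.8 MPa (compressive)

Both members must finish at the same length. With the larger α, the bronze tends to over-contract; the plates restrain it, putting the bronze in tension and the nickel alloy in compression. With no external load the two internal forces are equal and opposite, magnitude P.
Setting the final lengths equal and cancelling L: (α₁ − α₂)ΔT = P/(A₁E₁) + P/(A₂E₂).
|α₁ − α₂|·ΔT = 4.7×10⁻⁶ × 194 = 0.0009118.
1/(A₁E₁) + 1/(A₂E₂) = 1/(200×112×10³) + 1/(1975×207×10³) = 4.709×10⁻⁸ N⁻¹.
So P = 0.0009118 / 4.709×10⁻⁸ = 19.36 kN.
σ_{nickel alloy} = P/A₂ = 19360/1975 = 9.804 MPa, compressive.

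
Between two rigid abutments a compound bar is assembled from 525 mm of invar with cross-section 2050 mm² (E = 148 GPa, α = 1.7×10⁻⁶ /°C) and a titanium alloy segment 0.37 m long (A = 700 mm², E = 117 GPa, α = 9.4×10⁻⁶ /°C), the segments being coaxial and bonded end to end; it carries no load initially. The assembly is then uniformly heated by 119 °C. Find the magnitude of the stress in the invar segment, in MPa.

With the walls removed the bar would change length by δ_free = Σ αᵢΔT Lᵢ = 1.7×10⁻⁶×119×525 + 9.4×10⁻⁶×119×370 = 0.5201 mm.
The rigid supports impose zero overall length change; the single axial force P common to all segments must satisfy P Σ Lᵢ/(AᵢEᵢ) = δ_free.
Σ Lᵢ/(AᵢEᵢ) = 525/(2050×148×10³) + 370/(700×117×10³) = 6.248×10⁻⁶ mm/N.
Hence P = δ_free / Σ(L/AE) = 0.5201/6.248×10⁻⁶ = 83.24 kN (compressive).
σ_{invar} = P / A = 83240 / 2050 = 40.6 MPa.

σ ≈ 40.6 MPa (compressive)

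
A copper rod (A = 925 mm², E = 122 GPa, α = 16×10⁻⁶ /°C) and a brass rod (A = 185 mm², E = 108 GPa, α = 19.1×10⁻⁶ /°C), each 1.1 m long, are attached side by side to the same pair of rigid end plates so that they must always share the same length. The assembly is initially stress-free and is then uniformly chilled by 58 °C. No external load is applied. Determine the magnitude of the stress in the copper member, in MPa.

σ ≈ 3.3 MPa (compressive)

Equilibrium of a rigid end plate with no external load gives equal and opposite internal forces ±P in the two members. Since α_{brass} > α_{copper}, cooling drives the brass into tension and the copper into compression.
Setting the final lengths equal and cancelling L: (α₁ − α₂)ΔT = P/(A₁E₁) + P/(A₂E₂).
|α₁ − α₂|·ΔT = 3.1×10⁻⁶ × 58 = 0.0001798.
1/(A₁E₁) + 1/(A₂E₂) = 1/(925×122×10³) + 1/(185×108×10³) = 5.891×10⁻⁸ N⁻¹.
So P = 0.0001798 / 5.891×10⁻⁸ = 3.052 kN.
σ_{copper} = P/A₁ = 3052/925 = 3.3 MPa, compressive.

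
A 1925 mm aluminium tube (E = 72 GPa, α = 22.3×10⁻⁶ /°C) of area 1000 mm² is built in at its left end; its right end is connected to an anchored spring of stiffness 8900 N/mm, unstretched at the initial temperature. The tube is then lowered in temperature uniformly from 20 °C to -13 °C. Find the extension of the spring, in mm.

δ ≈ 1.14 mm

If the spring were absent the tube would shorten by αΔT L = 22.3×10⁻⁶ × 33 × 1925 = 1.417 mm.
Let P be the tensile force in the spring. The tube extends elastically by PL/(AE) and the spring stretches by P/k; together these equal δ_free.
P [ L/(AE) + 1/k ] = δ_free → P [ 1925/(1000×72×10³) + 1/(8900) ] = 1.417.
P = 1.417 / 0.0001391 = 10180 N.
Spring extension = P/k = 10180/(8900) = 1.144 mm.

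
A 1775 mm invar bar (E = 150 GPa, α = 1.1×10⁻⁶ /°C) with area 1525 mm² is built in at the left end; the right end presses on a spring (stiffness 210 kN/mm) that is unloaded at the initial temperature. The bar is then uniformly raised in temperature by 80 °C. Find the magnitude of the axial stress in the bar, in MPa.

σ ≈ 8.18 MPa (compressive)

The unrestrained thermal change is αΔT L = 1.1×10⁻⁶ × 80 × 1775 = 0.1562 mm.
With a force P in the spring, the elastic change of the bar is PL/(AE) and that of the spring is P/k; compatibility requires their sum to equal δ_free.
So P = δ_free / [L/(AE) + 1/k] = 0.1562 / [ 1775/(1525×150×10³) + 1/(210×10³) ].
P = 0.1562 / 1.252×10⁻⁵ = 12470 N.
σ = P/A = 12470/1525 = 8.18 MPa.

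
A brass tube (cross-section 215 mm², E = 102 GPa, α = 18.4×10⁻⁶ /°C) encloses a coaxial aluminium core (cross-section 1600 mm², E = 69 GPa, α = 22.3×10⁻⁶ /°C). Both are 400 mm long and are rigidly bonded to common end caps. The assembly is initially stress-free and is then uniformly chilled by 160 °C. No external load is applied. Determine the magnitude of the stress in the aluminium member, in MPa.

σ ≈ 7.14 MPa (tensile)

Both members must finish at the same length. With the larger α, the aluminium tends to over-contract; the plates restrain it, putting the aluminium in tension and the brass in compression. With no external load the two internal forces are equal and opposite, magnitude P.
Equating the net (thermal + elastic) strains gives |α₁ − α₂|·ΔT = P·[1/(A₁E₁) + 1/(A₂E₂)].
|α₁ − α₂|·ΔT = 3.9×10⁻⁶ × 160 = 0.000624.
1/(A₁E₁) + 1/(A₂E₂) = 1/(215×102×10³) + 1/(1600×69×10³) = 5.466×10⁻⁸ N⁻¹.
So P = 0.000624 / 5.466×10⁻⁸ = 11.42 kN.
σ_{aluminium} = P/A₂ = 11420/1600 = 7.135 MPa, tensile.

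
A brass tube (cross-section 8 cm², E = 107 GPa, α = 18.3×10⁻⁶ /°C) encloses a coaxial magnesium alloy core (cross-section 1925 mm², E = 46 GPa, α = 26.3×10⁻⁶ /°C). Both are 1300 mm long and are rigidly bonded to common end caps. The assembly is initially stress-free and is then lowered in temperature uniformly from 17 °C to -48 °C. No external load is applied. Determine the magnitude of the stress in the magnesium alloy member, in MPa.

The magnesium alloy has the larger α, so on cooling it would change length more than the brass if both were free. The rigid plates force a common final length, so the magnesium alloy is put into tension and the brass into compression, with equal and opposite forces P (no external load).
Equating the net (thermal + elastic) strains gives |α₁ − α₂|·ΔT = P·[1/(A₁E₁) + 1/(A₂E₂)].
|α₁ − α₂|·ΔT = 8×10⁻⁶ × 65 = 0.00052.
1/(A₁E₁) + 1/(A₂E₂) = 1/(800×107×10³) + 1/(1925×46×10³) = 2.298×10⁻⁸ N⁻¹.
So P = 0.00052 / 2.298×10⁻⁸ = 22.63 kN.
σ_{magnesium alloy} = P/A₂ = 22630/1925 = 11.76 MPa, tensile.

σ ≈ 11.8 MPa (tensile)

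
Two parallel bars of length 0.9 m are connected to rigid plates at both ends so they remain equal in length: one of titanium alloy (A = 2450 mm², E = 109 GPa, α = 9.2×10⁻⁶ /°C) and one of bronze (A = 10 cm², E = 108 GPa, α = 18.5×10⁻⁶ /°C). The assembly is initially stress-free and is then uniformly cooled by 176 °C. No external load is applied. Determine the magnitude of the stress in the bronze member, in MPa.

σ ≈ 126 MPa (tensile)

Both members must finish at the same length. With the larger α, the bronze tends to over-contract; the plates restrain it, putting the bronze in tension and the titanium alloy in compression. With no external load the two internal forces are equal and opposite, magnitude P.
Compatibility of the two members (thermal + elastic change equal): (α₁ − α₂)ΔT = P·[1/(A₁E₁) + 1/(A₂E₂)].
|α₁ − α₂|·ΔT = 9.3×10⁻⁶ × 176 = 0.001637.
1/(A₁E₁) + 1/(A₂E₂) = 1/(2450×109×10³) + 1/(1000×108×10³) = 1.3×10⁻⁸ N⁻¹.
So P = 0.001637 / 1.3×10⁻⁸ = 125.9 kN.
σ_{bronze} = P/A₂ = 125900/1000 = 125.9 MPa, tensile.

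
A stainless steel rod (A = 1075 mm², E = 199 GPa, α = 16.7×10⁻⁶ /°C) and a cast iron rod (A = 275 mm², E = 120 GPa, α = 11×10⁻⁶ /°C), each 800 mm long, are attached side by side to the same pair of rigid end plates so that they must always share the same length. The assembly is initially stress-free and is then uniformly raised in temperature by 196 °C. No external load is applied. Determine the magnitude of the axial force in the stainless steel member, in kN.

The stainless steel has the larger α, so on heating it would change length more than the cast iron if both were free. The rigid plates force a common final length, so the stainless steel is put into compression and the cast iron into tension, with equal and opposite forces P (no external load).
Setting the final lengths equal and cancelling L: (α₁ − α₂)ΔT = P/(A₁E₁) + P/(A₂E₂).
|α₁ − α₂|·ΔT = 5.7×10⁻⁶ × 196 = 0.001117.
1/(A₁E₁) + 1/(A₂E₂) = 1/(1075×199×10³) + 1/(275×120×10³) = 3.498×10⁻⁸ N⁻¹.
So P = 0.001117 / 3.498×10⁻⁸ = 31.94 kN.

P ≈ 31.9 kN (compressive in the stainless steel)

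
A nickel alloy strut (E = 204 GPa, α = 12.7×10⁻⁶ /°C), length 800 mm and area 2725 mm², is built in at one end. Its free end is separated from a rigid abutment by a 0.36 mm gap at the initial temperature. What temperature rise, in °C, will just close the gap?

ΔT ≈ 35.4 °C

Contact occurs when the free expansion equals the gap: αΔT L = 0.36 mm.
ΔT = 0.36 / (12.7×10⁻⁶ × 800) = 35.43 °C.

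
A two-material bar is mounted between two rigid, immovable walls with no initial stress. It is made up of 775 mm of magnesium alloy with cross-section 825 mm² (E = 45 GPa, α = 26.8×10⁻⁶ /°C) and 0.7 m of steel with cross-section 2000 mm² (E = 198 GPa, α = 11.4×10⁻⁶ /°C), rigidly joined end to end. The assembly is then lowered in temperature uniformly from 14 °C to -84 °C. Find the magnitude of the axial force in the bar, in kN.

With the walls removed the bar would change length by δ_free = Σ αᵢΔT Lᵢ = 26.8×10⁻⁶×98×775 + 11.4×10⁻⁶×98×700 = 2.817 mm.
The rigid supports impose zero overall length change; the single axial force P common to all segments must satisfy P Σ Lᵢ/(AᵢEᵢ) = δ_free.
Σ Lᵢ/(AᵢEᵢ) = 775/(825×45×10³) + 700/(2000×198×10³) = 2.264×10⁻⁵ mm/N.
So P = 2.817 / 2.264×10⁻⁵ = 124.4 kN, tensile.

P ≈ 124 kN (tensile)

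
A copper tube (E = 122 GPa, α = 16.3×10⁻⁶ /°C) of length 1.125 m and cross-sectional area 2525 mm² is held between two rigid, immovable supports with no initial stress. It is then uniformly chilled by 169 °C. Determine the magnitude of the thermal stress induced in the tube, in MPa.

σ ≈ 336 MPa (tensile)

The supports are rigid, so the total axial strain is zero. The restrained thermal strain is ε = αΔT = 16.3×10⁻⁶ × 169 = 2754.7×10⁻⁶.
Hence σ = E·αΔT = 122×10³ × 2754.7×10⁻⁶ = 336.1 MPa, tensile.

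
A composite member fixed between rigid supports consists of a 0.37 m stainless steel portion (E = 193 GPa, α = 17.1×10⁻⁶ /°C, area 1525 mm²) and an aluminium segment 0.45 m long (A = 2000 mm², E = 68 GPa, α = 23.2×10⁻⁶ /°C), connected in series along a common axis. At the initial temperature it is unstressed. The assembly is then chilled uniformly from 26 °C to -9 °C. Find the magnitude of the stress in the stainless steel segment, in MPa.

With the walls removed the bar would change length by δ_free = Σ αᵢΔT Lᵢ = 17.1×10⁻⁶×35×370 + 23.2×10⁻⁶×35×450 = 0.5868 mm.
Since the ends are fixed, an axial force P builds up, equal in every segment, with P · Σ Lᵢ/(AᵢEᵢ) = δ_free.
The series flexibility is Σ Lᵢ/(AᵢEᵢ) = 370/(1525×193×10³) + 450/(2000×68×10³) = 4.566×10⁻⁶ mm/N.
Hence P = δ_free / Σ(L/AE) = 0.5868/4.566×10⁻⁶ = 128.5 kN (tensile).
σ_{stainless steel} = P / A = 128500 / 1525 = 84.28 MPa.

σ ≈ 84.3 MPa (tensile)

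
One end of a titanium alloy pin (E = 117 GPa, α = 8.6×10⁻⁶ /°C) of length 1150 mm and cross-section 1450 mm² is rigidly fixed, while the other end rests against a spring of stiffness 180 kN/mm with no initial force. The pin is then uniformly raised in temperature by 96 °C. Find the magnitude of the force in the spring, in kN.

If the spring were absent the pin would lengthen by αΔT L = 8.6×10⁻⁶ × 96 × 1150 = 0.9494 mm.
Let P be the compressive force at the spring. The pin shortens elastically by PL/(AE) and the spring compresses by P/k; together these equal δ_free.
So P = δ_free / [L/(AE) + 1/k] = 0.9494 / [ 1150/(1450×117×10³) + 1/(180×10³) ].
P = 0.9494 / 1.233×10⁻⁵ = 76980 N.

P ≈ 77 kN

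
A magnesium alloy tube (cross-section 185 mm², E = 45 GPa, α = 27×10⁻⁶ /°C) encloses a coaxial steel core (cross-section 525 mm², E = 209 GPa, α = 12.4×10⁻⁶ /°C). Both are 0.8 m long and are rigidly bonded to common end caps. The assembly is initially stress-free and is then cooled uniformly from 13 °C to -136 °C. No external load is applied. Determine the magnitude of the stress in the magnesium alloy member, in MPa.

σ ≈ 91 MPa (tensile)

Equilibrium of a rigid end plate with no external load gives equal and opposite internal forces ±P in the two members. Since α_{magnesium alloy} > α_{steel}, cooling drives the magnesium alloy into tension and the steel into compression.
Equating the net (thermal + elastic) strains gives |α₁ − α₂|·ΔT = P·[1/(A₁E₁) + 1/(A₂E₂)].
|α₁ − α₂|·ΔT = 14.6×10⁻⁶ × 149 = 0.002175.
1/(A₁E₁) + 1/(A₂E₂) = 1/(185×45×10³) + 1/(525×209×10³) = 1.292×10⁻⁷ N⁻¹.
P = 0.002175 / 1.292×10⁻⁷ = 16830 N = 16.83 kN.
σ_{magnesium alloy} = P/A₁ = 16830/185 = 90.99 MPa, tensile.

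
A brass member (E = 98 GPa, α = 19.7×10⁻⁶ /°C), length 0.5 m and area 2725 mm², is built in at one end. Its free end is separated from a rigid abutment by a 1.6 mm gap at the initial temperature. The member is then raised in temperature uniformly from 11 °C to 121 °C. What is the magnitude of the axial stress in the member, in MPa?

σ ≈ 0 MPa

Free thermal elongation = αΔT L = 19.7×10⁻⁶ × 110 × 500 = 1.083 mm.
This is smaller than the 1.6 mm clearance, so the member expands freely without reaching the stop — the stress is zero.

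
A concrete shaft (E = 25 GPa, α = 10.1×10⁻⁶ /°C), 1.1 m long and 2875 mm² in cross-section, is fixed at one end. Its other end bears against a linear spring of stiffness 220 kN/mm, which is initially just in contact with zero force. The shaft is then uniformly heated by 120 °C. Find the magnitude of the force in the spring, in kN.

Free thermal expansion: δ_free = αΔT L = 10.1×10⁻⁶ × 120 × 1100 = 1.333 mm.
With a force P in the spring, the elastic change of the shaft is PL/(AE) and that of the spring is P/k; compatibility requires their sum to equal δ_free.
P [ L/(AE) + 1/k ] = δ_free → P [ 1100/(2875×25×10³) + 1/(220×10³) ] = 1.333.
P = 1.333 / 1.985×10⁻⁵ = 67160 N.

P ≈ 67.2 kN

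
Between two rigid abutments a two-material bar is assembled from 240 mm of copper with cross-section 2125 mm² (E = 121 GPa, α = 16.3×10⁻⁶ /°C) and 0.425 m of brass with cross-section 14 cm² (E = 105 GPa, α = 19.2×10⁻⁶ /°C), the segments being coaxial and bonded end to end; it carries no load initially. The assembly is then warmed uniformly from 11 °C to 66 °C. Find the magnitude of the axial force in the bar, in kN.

Free thermal expansion of the whole bar: Σ αᵢΔT Lᵢ = 16.3×10⁻⁶×55×240 + 19.2×10⁻⁶×55×425 = 0.664 mm.
The walls prevent any net length change, so an axial force P (same in every segment) develops. Compatibility: P · Σ Lᵢ/(AᵢEᵢ) = δ_free.
The series flexibility is Σ Lᵢ/(AᵢEᵢ) = 240/(2125×121×10³) + 425/(1400×105×10³) = 3.825×10⁻⁶ mm/N.
So P = 0.664 / 3.825×10⁻⁶ = 173.6 kN, compressive.

P ≈ 174 kN (compressive)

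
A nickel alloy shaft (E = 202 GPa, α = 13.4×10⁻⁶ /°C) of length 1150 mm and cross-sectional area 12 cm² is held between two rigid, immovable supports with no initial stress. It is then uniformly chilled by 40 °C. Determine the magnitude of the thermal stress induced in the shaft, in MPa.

The supports are rigid, so the total axial strain is zero. The restrained thermal strain is ε = αΔT = 13.4×10⁻⁶ × 40 = 536×10⁻⁶.
The stress required to suppress this strain is σ = Eε = 202×10³ × 536×10⁻⁶ = 108.3 MPa, tensile since the shaft is trying to contract.

σ ≈ 108 MPa (tensile)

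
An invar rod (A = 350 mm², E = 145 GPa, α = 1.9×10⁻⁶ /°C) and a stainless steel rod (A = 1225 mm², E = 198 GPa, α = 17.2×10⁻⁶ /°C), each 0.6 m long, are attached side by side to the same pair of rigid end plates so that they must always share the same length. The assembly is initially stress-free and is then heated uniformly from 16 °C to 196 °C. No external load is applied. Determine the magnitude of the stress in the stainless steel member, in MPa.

σ ≈ 94.4 MPa (compressive)

The stainless steel has the larger α, so on heating it would change length more than the invar if both were free. The rigid plates force a common final length, so the stainless steel is put into compression and the invar into tension, with equal and opposite forces P (no external load).
Equating the net (thermal + elastic) strains gives |α₁ − α₂|·ΔT = P·[1/(A₁E₁) + 1/(A₂E₂)].
|α₁ − α₂|·ΔT = 15.3×10⁻⁶ × 180 = 0.002754.
1/(A₁E₁) + 1/(A₂E₂) = 1/(350×145×10³) + 1/(1225×198×10³) = 2.383×10⁻⁸ N⁻¹.
P = 0.002754 / 2.383×10⁻⁸ = 115600 N = 115.6 kN.
σ_{stainless steel} = P/A₂ = 115600/1225 = 94.35 MPa, compressive.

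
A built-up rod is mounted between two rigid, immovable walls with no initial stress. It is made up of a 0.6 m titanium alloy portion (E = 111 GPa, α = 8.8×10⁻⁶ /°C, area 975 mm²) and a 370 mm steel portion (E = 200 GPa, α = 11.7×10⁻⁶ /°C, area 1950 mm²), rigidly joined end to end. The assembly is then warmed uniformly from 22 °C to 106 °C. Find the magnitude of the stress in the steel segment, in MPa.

With the walls removed the bar would change length by δ_free = Σ αᵢΔT Lᵢ = 8.8×10⁻⁶×84×600 + 11.7×10⁻⁶×84×370 = 0.8072 mm.
The rigid supports impose zero overall length change; the single axial force P common to all segments must satisfy P Σ Lᵢ/(AᵢEᵢ) = δ_free.
The series flexibility is Σ Lᵢ/(AᵢEᵢ) = 600/(975×111×10³) + 370/(1950×200×10³) = 6.493×10⁻⁶ mm/N.
Hence P = δ_free / Σ(L/AE) = 0.8072/6.493×10⁻⁶ = 124.3 kN (compressive).
σ_{steel} = P / A = 124300 / 1950 = 63.75 MPa.

σ ≈ 63.8 MPa (compressive)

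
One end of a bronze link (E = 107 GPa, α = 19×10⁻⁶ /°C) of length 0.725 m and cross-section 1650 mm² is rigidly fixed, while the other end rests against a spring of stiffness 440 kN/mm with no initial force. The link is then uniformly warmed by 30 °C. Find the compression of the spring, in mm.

The unrestrained thermal change is αΔT L = 19×10⁻⁶ × 30 × 725 = 0.4133 mm.
Let P be the compressive force at the spring. The link shortens elastically by PL/(AE) and the spring compresses by P/k; together these equal δ_free.
So P = δ_free / [L/(AE) + 1/k] = 0.4133 / [ 725/(1650×107×10³) + 1/(440×10³) ].
P = 0.4133 / 6.379×10⁻⁶ = 64780 N.
Spring compression = P/k = 64780/(440×10³) = 0.1472 mm.

δ ≈ 0.147 mm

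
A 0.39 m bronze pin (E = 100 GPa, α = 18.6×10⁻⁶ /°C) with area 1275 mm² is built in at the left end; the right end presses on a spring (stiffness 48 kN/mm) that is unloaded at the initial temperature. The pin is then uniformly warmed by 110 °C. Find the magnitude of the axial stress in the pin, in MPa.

The unrestrained thermal change is αΔT L = 18.6×10⁻⁶ × 110 × 390 = 0.7979 mm.
Let P be the compressive force at the spring. The pin shortens elastically by PL/(AE) and the spring compresses by P/k; together these equal δ_free.
So P = δ_free / [L/(AE) + 1/k] = 0.7979 / [ 390/(1275×100×10³) + 1/(48×10³) ].
P = 0.7979 / 2.389×10⁻⁵ = 33400 N.
σ = P/A = 33400/1275 = 26.19 MPa.

σ ≈ 26.2 MPa (compressive)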